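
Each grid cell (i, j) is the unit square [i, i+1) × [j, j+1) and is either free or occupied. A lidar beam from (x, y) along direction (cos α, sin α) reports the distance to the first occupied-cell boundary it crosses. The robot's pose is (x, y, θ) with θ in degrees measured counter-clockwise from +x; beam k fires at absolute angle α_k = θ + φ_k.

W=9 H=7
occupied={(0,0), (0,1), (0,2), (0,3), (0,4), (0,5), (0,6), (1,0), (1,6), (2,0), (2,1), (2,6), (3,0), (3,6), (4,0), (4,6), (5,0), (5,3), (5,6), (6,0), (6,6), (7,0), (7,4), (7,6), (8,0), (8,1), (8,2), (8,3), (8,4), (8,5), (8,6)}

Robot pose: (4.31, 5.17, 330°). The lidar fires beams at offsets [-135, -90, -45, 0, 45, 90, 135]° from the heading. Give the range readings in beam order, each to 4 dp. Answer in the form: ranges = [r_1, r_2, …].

beam 1: φ=-135°, α=195°
  dir = (cos 195°, sin 195°) = (-0.9659, -0.2588); from cell (4,5)
  next x-line at t=0.3209, next y-line at t=0.6568; Δt_x=1.0353, Δt_y=3.8637
    x: enter (3,5) at t=0.3209
    y: enter (3,4) at t=0.6568
    x: enter (2,4) at t=1.3562
    x: enter (1,4) at t=2.3915
    x: enter (0,4) at t=3.4268 ← occupied
  → r_1 = 3.4268
beam 2: φ=-90°, α=240°
  dir = (cos 240°, sin 240°) = (-0.5000, -0.8660); from cell (4,5)
  next x-line at t=0.6200, next y-line at t=0.1963; Δt_x=2.0000, Δt_y=1.1547
    y: enter (4,4) at t=0.1963
    x: enter (3,4) at t=0.6200
    y: enter (3,3) at t=1.3510
    y: enter (3,2) at t=2.5057
    x: enter (2,2) at t=2.6200
    y: enter (2,1) at t=3.6604 ← occupied
  → r_2 = 3.6604
beam 3: φ=-45°, α=285°
  dir = (cos 285°, sin 285°) = (0.2588, -0.9659); from cell (4,5)
  next x-line at t=2.6660, next y-line at t=0.1760; Δt_x=3.8637, Δt_y=1.0353
    y: enter (4,4) at t=0.1760
    y: enter (4,3) at t=1.2113
    y: enter (4,2) at t=2.2465
    x: enter (5,2) at t=2.6660
    y: enter (5,1) at t=3.2818
    y: enter (5,0) at t=4.3171 ← occupied
  → r_3 = 4.3171
beam 4: φ=0°, α=330°
  dir = (cos 330°, sin 330°) = (0.8660, -0.5000); from cell (4,5)
  next x-line at t=0.7967, next y-line at t=0.3400; Δt_x=1.1547, Δt_y=2.0000
    y: enter (4,4) at t=0.3400
    x: enter (5,4) at t=0.7967
    x: enter (6,4) at t=1.9514
    y: enter (6,3) at t=2.3400
    x: enter (7,3) at t=3.1061
    x: enter (8,3) at t=4.2608 ← occupied
  → r_4 = 4.2608
beam 5: φ=45°, α=15°
  dir = (cos 15°, sin 15°) = (0.9659, 0.2588); from cell (4,5)
  next x-line at t=0.7143, next y-line at t=3.2069; Δt_x=1.0353, Δt_y=3.8637
    x: enter (5,5) at t=0.7143
    x: enter (6,5) at t=1.7496
    x: enter (7,5) at t=2.7849
    y: enter (7,6) at t=3.2069 ← occupied
  → r_5 = 3.2069
beam 6: φ=90°, α=60°
  dir = (cos 60°, sin 60°) = (0.5000, 0.8660); from cell (4,5)
  next x-line at t=1.3800, next y-line at t=0.9584; Δt_x=2.0000, Δt_y=1.1547
    y: enter (4,6) at t=0.9584 ← occupied
  → r_6 = 0.9584
beam 7: φ=135°, α=105°
  dir = (cos 105°, sin 105°) = (-0.2588, 0.9659); from cell (4,5)
  next x-line at t=1.1977, next y-line at t=0.8593; Δt_x=3.8637, Δt_y=1.0353
    y: enter (4,6) at t=0.8593 ← occupied
  → r_7 = 0.8593

ranges = [3.4268, 3.6604, 4.3171, 4.2608, 3.2069, 0.9584, 0.8593]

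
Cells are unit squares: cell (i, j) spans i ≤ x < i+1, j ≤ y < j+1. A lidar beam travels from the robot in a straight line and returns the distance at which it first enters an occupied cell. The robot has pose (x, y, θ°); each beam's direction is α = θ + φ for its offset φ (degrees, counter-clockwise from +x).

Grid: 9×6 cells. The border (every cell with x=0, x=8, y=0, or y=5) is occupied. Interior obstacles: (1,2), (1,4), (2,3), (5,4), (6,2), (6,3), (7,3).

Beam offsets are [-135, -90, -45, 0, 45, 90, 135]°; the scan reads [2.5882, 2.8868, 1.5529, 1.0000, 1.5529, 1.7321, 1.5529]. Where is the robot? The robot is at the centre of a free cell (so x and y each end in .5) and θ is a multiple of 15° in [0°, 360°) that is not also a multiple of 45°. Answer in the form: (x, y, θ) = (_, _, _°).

Candidates: 21 free-cell centres × 16 headings = 336 poses. Raycast each; keep the one whose scan matches to 4 dp.
  (6.5, 4.5, 255°): beam 1 = 0.5774 ≠ 2.5882 ✗
  (5.5, 3.5, 240°): beam 1 = 0.5176 ≠ 2.5882 ✗
  (4.5, 3.5, 15°): beam 1 = 2.8868 ≠ 2.5882 ✗
  (6.5, 1.5, 165°): beam 1 = 1.7321 ≠ 2.5882 ✗
  (1.5, 1.5, 165°): beam 1 = 5.0000 ≠ 2.5882 ✗
  …
  (4.5, 3.5, 30°): r_1=2.5882, r_2=2.8868, r_3=1.5529, r_4=1.0000, r_5=1.5529, r_6=1.7321, r_7=1.5529 — all match ✓
Only this pose fits every beam.

(x, y, θ) = (4.5, 3.5, 30°)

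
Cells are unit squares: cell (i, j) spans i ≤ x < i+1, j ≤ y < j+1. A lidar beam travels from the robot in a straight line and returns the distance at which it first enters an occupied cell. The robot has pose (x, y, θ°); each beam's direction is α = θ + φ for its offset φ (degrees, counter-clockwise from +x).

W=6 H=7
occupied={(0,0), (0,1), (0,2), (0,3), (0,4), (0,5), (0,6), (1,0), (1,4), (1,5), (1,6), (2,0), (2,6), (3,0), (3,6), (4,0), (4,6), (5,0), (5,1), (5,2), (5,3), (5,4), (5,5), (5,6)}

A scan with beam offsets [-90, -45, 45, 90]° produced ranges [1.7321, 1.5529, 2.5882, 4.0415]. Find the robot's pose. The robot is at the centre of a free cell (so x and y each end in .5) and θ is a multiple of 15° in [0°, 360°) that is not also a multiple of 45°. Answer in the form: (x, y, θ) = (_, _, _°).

(x, y, θ) = (2.5, 2.5, 330°)

Candidates: 18 free-cell centres × 16 headings = 288 poses. Raycast each; keep the one whose scan matches to 4 dp.
  (3.5, 4.5, 300°): beam 1 = 2.8868 ≠ 1.7321 ✗
  (4.5, 1.5, 60°): beam 1 = 0.5774 ≠ 1.7321 ✗
  (1.5, 3.5, 345°): beam 1 = 1.9319 ≠ 1.7321 ✗
  (4.5, 5.5, 255°): beam 1 = 1.9319 ≠ 1.7321 ✗
  (1.5, 1.5, 105°): beam 1 = 3.6235 ≠ 1.7321 ✗
  …
  (2.5, 2.5, 330°): r_1=1.7321, r_2=1.5529, r_3=2.5882, r_4=4.0415 — all match ✓
Unique over the lattice → pose = (2.5, 2.5, 330°).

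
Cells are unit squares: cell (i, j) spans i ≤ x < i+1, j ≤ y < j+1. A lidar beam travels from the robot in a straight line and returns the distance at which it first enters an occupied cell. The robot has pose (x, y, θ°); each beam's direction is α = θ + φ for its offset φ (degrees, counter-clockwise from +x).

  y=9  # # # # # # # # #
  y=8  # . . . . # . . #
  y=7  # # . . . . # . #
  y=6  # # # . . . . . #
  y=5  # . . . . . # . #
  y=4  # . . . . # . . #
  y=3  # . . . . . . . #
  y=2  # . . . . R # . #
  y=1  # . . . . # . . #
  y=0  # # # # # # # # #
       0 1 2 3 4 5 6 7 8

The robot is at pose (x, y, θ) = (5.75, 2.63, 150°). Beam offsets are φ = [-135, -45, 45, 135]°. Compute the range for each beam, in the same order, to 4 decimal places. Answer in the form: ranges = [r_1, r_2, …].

beam 1: φ=-135°, α=15°
  d=(0.9659,0.2588)  start (5,2)  tX=0.2588 tY=1.4296  stride 1/|dx|=1.0353 1/|dy|=3.8637
    cross x-line → (6,2), t=0.2588 (wall)
  → r_1 = 0.2588
beam 2: φ=-45°, α=105°
  d=(-0.2588,0.9659)  start (5,2)  tX=2.8978 tY=0.3831  stride 1/|dx|=3.8637 1/|dy|=1.0353
    cross y-line → (5,3), t=0.3831
    cross y-line → (5,4), t=1.4183 (wall)
  → r_2 = 1.4183
beam 3: φ=45°, α=195°
  d=(-0.9659,-0.2588)  start (5,2)  tX=0.7765 tY=2.4341  stride 1/|dx|=1.0353 1/|dy|=3.8637
    cross x-line → (4,2), t=0.7765
    cross x-line → (3,2), t=1.8117
    cross y-line → (3,1), t=2.4341
    cross x-line → (2,1), t=2.8470
    cross x-line → (1,1), t=3.8823
    cross x-line → (0,1), t=4.9176 (wall)
  → r_3 = 4.9176
beam 4: φ=135°, α=285°
  d=(0.2588,-0.9659)  start (5,2)  tX=0.9659 tY=0.6522  stride 1/|dx|=3.8637 1/|dy|=1.0353
    cross y-line → (5,1), t=0.6522 (wall)
  → r_4 = 0.6522

ranges = [0.2588, 1.4183, 4.9176, 0.6522]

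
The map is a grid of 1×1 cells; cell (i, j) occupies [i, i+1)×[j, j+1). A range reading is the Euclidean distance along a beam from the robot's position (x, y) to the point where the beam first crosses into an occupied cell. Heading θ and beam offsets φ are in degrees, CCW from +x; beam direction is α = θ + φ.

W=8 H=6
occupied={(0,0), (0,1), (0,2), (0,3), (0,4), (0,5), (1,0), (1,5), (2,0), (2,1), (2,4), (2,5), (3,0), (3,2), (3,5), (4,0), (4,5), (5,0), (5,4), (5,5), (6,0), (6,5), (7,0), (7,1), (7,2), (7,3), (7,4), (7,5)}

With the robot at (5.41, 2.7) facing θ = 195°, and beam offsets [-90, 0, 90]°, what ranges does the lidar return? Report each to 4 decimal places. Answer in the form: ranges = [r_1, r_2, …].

ranges = [1.3459, 1.4597, 1.7600]

beam 1: φ=-90°, α=105°
  dir = (cos 105°, sin 105°) = (-0.2588, 0.9659); from cell (5,2)
  next x-line at t=1.5841, next y-line at t=0.3106; Δt_x=3.8637, Δt_y=1.0353
    y: enter (5,3) at t=0.3106
    y: enter (5,4) at t=1.3459 ← occupied
  → r_1 = 1.3459
beam 2: φ=0°, α=195°
  dir = (cos 195°, sin 195°) = (-0.9659, -0.2588); from cell (5,2)
  next x-line at t=0.4245, next y-line at t=2.7046; Δt_x=1.0353, Δt_y=3.8637
    x: enter (4,2) at t=0.4245
    x: enter (3,2) at t=1.4597 ← occupied
  → r_2 = 1.4597
beam 3: φ=90°, α=285°
  dir = (cos 285°, sin 285°) = (0.2588, -0.9659); from cell (5,2)
  next x-line at t=2.2796, next y-line at t=0.7247; Δt_x=3.8637, Δt_y=1.0353
    y: enter (5,1) at t=0.7247
    y: enter (5,0) at t=1.7600 ← occupied
  → r_3 = 1.7600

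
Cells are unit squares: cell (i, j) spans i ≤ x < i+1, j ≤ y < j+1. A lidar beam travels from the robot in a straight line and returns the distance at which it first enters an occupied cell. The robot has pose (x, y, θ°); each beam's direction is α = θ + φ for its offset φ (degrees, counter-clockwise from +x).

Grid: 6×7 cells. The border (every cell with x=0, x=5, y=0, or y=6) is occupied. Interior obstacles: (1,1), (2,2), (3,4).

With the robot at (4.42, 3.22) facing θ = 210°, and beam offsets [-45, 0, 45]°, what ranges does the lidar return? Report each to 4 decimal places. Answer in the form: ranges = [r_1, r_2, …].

beam 1: φ=-45°, α=165°
  direction (-0.9659, 0.2588); cell (4,3); t to first gridline: x 0.4348, y 3.0137 (then +1.0353 / +3.8637)
    (3,3) via x @ 0.4348
    (2,3) via x @ 1.4701
    (1,3) via x @ 2.5054
    (1,4) via y @ 3.0137
    (0,4) via x @ 3.5406  # hit
  → r_1 = 3.5406
beam 2: φ=0°, α=210°
  direction (-0.8660, -0.5000); cell (4,3); t to first gridline: x 0.4850, y 0.4400 (then +1.1547 / +2.0000)
    (4,2) via y @ 0.4400
    (3,2) via x @ 0.4850
    (2,2) via x @ 1.6397  # hit
  → r_2 = 1.6397
beam 3: φ=45°, α=255°
  direction (-0.2588, -0.9659); cell (4,3); t to first gridline: x 1.6228, y 0.2278 (then +3.8637 / +1.0353)
    (4,2) via y @ 0.2278
    (4,1) via y @ 1.2630
    (3,1) via x @ 1.6228
    (3,0) via y @ 2.2983  # hit
  → r_3 = 2.2983

ranges = [3.5406, 1.6397, 2.2983]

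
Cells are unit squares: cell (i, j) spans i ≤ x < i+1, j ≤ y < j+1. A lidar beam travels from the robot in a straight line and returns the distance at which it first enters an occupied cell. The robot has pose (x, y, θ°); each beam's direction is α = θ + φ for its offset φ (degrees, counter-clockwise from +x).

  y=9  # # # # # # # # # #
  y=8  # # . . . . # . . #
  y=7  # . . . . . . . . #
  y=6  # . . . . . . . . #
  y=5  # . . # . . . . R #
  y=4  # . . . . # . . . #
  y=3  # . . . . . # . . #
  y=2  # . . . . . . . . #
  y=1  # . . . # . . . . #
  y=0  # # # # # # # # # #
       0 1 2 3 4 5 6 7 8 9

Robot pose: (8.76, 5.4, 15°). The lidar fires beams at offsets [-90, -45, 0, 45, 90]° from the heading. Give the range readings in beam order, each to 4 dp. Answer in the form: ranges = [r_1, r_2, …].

ranges = [0.9273, 0.2771, 0.2485, 0.4800, 3.7270]

beam 1: φ=-90°, α=285°
  cosα=0.2588 sinα=-0.9659 | (8,5) | tMaxX 0.9273 tMaxY 0.4141 | tΔX 3.8637 tΔY 1.0353
    t=0.4141 [y] (8,4)
    t=0.9273 [x] (9,4) — stop
  → r_1 = 0.9273
beam 2: φ=-45°, α=330°
  cosα=0.8660 sinα=-0.5000 | (8,5) | tMaxX 0.2771 tMaxY 0.8000 | tΔX 1.1547 tΔY 2.0000
    t=0.2771 [x] (9,5) — stop
  → r_2 = 0.2771
beam 3: φ=0°, α=15°
  cosα=0.9659 sinα=0.2588 | (8,5) | tMaxX 0.2485 tMaxY 2.3182 | tΔX 1.0353 tΔY 3.8637
    t=0.2485 [x] (9,5) — stop
  → r_3 = 0.2485
beam 4: φ=45°, α=60°
  cosα=0.5000 sinα=0.8660 | (8,5) | tMaxX 0.4800 tMaxY 0.6928 | tΔX 2.0000 tΔY 1.1547
    t=0.4800 [x] (9,5) — stop
  → r_4 = 0.4800
beam 5: φ=90°, α=105°
  cosα=-0.2588 sinα=0.9659 | (8,5) | tMaxX 2.9364 tMaxY 0.6212 | tΔX 3.8637 tΔY 1.0353
    t=0.6212 [y] (8,6)
    t=1.6564 [y] (8,7)
    t=2.6917 [y] (8,8)
    t=2.9364 [x] (7,8)
    t=3.7270 [y] (7,9) — stop
  → r_5 = 3.7270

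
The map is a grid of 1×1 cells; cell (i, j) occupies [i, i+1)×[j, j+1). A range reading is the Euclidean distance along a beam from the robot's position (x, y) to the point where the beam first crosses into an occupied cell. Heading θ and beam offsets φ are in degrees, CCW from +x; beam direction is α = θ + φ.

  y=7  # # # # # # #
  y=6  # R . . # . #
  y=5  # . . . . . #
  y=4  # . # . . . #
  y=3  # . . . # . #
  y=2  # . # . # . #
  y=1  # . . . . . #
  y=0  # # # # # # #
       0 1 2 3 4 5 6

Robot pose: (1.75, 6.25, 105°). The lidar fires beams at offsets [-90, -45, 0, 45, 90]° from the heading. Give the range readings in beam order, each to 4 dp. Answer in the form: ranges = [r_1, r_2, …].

beam 1: φ=-90°, α=15°
  dir = (cos 15°, sin 15°) = (0.9659, 0.2588); from cell (1,6)
  next x-line at t=0.2588, next y-line at t=2.8978; Δt_x=1.0353, Δt_y=3.8637
    x: enter (2,6) at t=0.2588
    x: enter (3,6) at t=1.2941
    x: enter (4,6) at t=2.3294 ← occupied
  → r_1 = 2.3294
beam 2: φ=-45°, α=60°
  dir = (cos 60°, sin 60°) = (0.5000, 0.8660); from cell (1,6)
  next x-line at t=0.5000, next y-line at t=0.8660; Δt_x=2.0000, Δt_y=1.1547
    x: enter (2,6) at t=0.5000
    y: enter (2,7) at t=0.8660 ← occupied
  → r_2 = 0.8660
beam 3: φ=0°, α=105°
  dir = (cos 105°, sin 105°) = (-0.2588, 0.9659); from cell (1,6)
  next x-line at t=2.8978, next y-line at t=0.7765; Δt_x=3.8637, Δt_y=1.0353
    y: enter (1,7) at t=0.7765 ← occupied
  → r_3 = 0.7765
beam 4: φ=45°, α=150°
  dir = (cos 150°, sin 150°) = (-0.8660, 0.5000); from cell (1,6)
  next x-line at t=0.8660, next y-line at t=1.5000; Δt_x=1.1547, Δt_y=2.0000
    x: enter (0,6) at t=0.8660 ← occupied
  → r_4 = 0.8660
beam 5: φ=90°, α=195°
  dir = (cos 195°, sin 195°) = (-0.9659, -0.2588); from cell (1,6)
  next x-line at t=0.7765, next y-line at t=0.9659; Δt_x=1.0353, Δt_y=3.8637
    x: enter (0,6) at t=0.7765 ← occupied
  → r_5 = 0.7765

ranges = [2.3294, 0.8660, 0.7765, 0.8660, 0.7765]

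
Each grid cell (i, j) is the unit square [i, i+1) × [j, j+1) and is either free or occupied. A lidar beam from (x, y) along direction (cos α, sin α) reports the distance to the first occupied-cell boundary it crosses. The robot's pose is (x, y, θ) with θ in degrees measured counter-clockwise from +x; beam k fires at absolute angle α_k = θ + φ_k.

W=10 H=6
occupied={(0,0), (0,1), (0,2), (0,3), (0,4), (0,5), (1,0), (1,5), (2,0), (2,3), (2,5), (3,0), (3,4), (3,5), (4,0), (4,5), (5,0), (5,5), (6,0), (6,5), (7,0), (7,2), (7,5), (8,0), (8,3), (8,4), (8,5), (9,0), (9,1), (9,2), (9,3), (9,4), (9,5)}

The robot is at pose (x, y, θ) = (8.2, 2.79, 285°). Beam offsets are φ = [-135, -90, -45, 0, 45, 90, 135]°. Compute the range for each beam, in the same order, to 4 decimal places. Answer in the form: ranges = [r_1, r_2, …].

beam 1: φ=-135°, α=150°
  direction (-0.8660, 0.5000); cell (8,2); t to first gridline: x 0.2309, y 0.4200 (then +1.1547 / +2.0000)
    (7,2) via x @ 0.2309  # hit
  → r_1 = 0.2309
beam 2: φ=-90°, α=195°
  direction (-0.9659, -0.2588); cell (8,2); t to first gridline: x 0.2071, y 3.0523 (then +1.0353 / +3.8637)
    (7,2) via x @ 0.2071  # hit
  → r_2 = 0.2071
beam 3: φ=-45°, α=240°
  direction (-0.5000, -0.8660); cell (8,2); t to first gridline: x 0.4000, y 0.9122 (then +2.0000 / +1.1547)
    (7,2) via x @ 0.4000  # hit
  → r_3 = 0.4000
beam 4: φ=0°, α=285°
  direction (0.2588, -0.9659); cell (8,2); t to first gridline: x 3.0910, y 0.8179 (then +3.8637 / +1.0353)
    (8,1) via y @ 0.8179
    (8,0) via y @ 1.8531  # hit
  → r_4 = 1.8531
beam 5: φ=45°, α=330°
  direction (0.8660, -0.5000); cell (8,2); t to first gridline: x 0.9238, y 1.5800 (then +1.1547 / +2.0000)
    (9,2) via x @ 0.9238  # hit
  → r_5 = 0.9238
beam 6: φ=90°, α=15°
  direction (0.9659, 0.2588); cell (8,2); t to first gridline: x 0.8282, y 0.8114 (then +1.0353 / +3.8637)
    (8,3) via y @ 0.8114  # hit
  → r_6 = 0.8114
beam 7: φ=135°, α=60°
  direction (0.5000, 0.8660); cell (8,2); t to first gridline: x 1.6000, y 0.2425 (then +2.0000 / +1.1547)
    (8,3) via y @ 0.2425  # hit
  → r_7 = 0.2425

ranges = [0.2309, 0.2071, 0.4000, 1.8531, 0.9238, 0.8114, 0.2425]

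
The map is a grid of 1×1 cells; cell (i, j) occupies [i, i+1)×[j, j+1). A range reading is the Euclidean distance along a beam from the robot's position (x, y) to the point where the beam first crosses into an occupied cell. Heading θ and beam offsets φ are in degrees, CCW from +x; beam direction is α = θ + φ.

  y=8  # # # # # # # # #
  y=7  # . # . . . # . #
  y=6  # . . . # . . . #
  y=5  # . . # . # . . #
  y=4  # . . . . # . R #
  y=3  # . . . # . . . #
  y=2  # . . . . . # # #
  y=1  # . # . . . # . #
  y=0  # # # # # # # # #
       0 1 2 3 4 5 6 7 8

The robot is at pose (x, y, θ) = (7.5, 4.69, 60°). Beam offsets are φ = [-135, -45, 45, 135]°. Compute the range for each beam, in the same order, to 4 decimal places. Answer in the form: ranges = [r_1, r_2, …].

beam 1: φ=-135°, α=285°
  d=(0.2588,-0.9659)  start (7,4)  tX=1.9319 tY=0.7143  stride 1/|dx|=3.8637 1/|dy|=1.0353
    cross y-line → (7,3), t=0.7143
    cross y-line → (7,2), t=1.7496 (wall)
  → r_1 = 1.7496
beam 2: φ=-45°, α=15°
  d=(0.9659,0.2588)  start (7,4)  tX=0.5176 tY=1.1977  stride 1/|dx|=1.0353 1/|dy|=3.8637
    cross x-line → (8,4), t=0.5176 (wall)
  → r_2 = 0.5176
beam 3: φ=45°, α=105°
  d=(-0.2588,0.9659)  start (7,4)  tX=1.9319 tY=0.3209  stride 1/|dx|=3.8637 1/|dy|=1.0353
    cross y-line → (7,5), t=0.3209
    cross y-line → (7,6), t=1.3562
    cross x-line → (6,6), t=1.9319
    cross y-line → (6,7), t=2.3915 (wall)
  → r_3 = 2.3915
beam 4: φ=135°, α=195°
  d=(-0.9659,-0.2588)  start (7,4)  tX=0.5176 tY=2.6660  stride 1/|dx|=1.0353 1/|dy|=3.8637
    cross x-line → (6,4), t=0.5176
    cross x-line → (5,4), t=1.5529 (wall)
  → r_4 = 1.5529

ranges = [1.7496, 0.5176, 2.3915, 1.5529]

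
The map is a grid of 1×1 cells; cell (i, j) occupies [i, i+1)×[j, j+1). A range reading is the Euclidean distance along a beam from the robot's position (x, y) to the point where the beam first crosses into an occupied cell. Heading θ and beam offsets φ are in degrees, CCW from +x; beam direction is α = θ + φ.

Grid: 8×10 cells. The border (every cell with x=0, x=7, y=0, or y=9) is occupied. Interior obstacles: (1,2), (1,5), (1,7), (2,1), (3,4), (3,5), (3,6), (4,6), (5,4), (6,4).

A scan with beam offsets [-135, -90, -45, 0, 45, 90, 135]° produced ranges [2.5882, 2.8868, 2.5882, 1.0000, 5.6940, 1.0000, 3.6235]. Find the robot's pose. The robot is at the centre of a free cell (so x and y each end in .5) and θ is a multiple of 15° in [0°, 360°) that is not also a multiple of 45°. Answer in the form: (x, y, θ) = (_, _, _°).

(x, y, θ) = (4.5, 3.5, 30°)

The pose lattice has 38·16 = 608 candidates. Test each by forward raycasting.
  (4.5, 1.5, 15°): beam 1 = 0.5774 ≠ 2.5882 ✗
  (6.5, 7.5, 60°): beam 1 = 1.9319 ≠ 2.5882 ✗
  (1.5, 3.5, 75°): beam 1 = 0.5774 ≠ 2.5882 ✗
  (6.5, 7.5, 75°): beam 1 = 1.0000 ≠ 2.5882 ✗
  (2.5, 7.5, 240°): beam 1 = 1.5529 ≠ 2.5882 ✗
  …
  (4.5, 3.5, 30°): r_1=2.5882, r_2=2.8868, r_3=2.5882, r_4=1.0000, r_5=5.6940, r_6=1.0000, r_7=3.6235 — all match ✓
Only this pose fits every beam.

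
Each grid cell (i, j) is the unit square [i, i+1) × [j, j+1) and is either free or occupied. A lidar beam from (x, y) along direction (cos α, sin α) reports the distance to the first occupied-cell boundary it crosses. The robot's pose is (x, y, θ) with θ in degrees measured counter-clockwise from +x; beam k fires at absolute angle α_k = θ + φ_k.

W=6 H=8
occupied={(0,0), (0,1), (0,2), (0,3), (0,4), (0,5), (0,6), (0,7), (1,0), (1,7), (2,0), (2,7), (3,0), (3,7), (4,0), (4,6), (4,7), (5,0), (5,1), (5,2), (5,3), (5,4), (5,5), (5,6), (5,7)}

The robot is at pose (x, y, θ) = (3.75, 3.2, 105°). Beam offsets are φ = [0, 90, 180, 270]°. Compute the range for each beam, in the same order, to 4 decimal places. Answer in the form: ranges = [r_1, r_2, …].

ranges = [3.9340, 2.8470, 2.2776, 1.2941]

beam 1: φ=0°, α=105°
  direction (-0.2588, 0.9659); cell (3,3); t to first gridline: x 2.8978, y 0.8282 (then +3.8637 / +1.0353)
    (3,4) via y @ 0.8282
    (3,5) via y @ 1.8635
    (2,5) via x @ 2.8978
    (2,6) via y @ 2.8988
    (2,7) via y @ 3.9340  # hit
  → r_1 = 3.9340
beam 2: φ=90°, α=195°
  direction (-0.9659, -0.2588); cell (3,3); t to first gridline: x 0.7765, y 0.7727 (then +1.0353 / +3.8637)
    (3,2) via y @ 0.7727
    (2,2) via x @ 0.7765
    (1,2) via x @ 1.8117
    (0,2) via x @ 2.8470  # hit
  → r_2 = 2.8470
beam 3: φ=180°, α=285°
  direction (0.2588, -0.9659); cell (3,3); t to first gridline: x 0.9659, y 0.2071 (then +3.8637 / +1.0353)
    (3,2) via y @ 0.2071
    (4,2) via x @ 0.9659
    (4,1) via y @ 1.2423
    (4,0) via y @ 2.2776  # hit
  → r_3 = 2.2776
beam 4: φ=270°, α=15°
  direction (0.9659, 0.2588); cell (3,3); t to first gridline: x 0.2588, y 3.0910 (then +1.0353 / +3.8637)
    (4,3) via x @ 0.2588
    (5,3) via x @ 1.2941  # hit
  → r_4 = 1.2941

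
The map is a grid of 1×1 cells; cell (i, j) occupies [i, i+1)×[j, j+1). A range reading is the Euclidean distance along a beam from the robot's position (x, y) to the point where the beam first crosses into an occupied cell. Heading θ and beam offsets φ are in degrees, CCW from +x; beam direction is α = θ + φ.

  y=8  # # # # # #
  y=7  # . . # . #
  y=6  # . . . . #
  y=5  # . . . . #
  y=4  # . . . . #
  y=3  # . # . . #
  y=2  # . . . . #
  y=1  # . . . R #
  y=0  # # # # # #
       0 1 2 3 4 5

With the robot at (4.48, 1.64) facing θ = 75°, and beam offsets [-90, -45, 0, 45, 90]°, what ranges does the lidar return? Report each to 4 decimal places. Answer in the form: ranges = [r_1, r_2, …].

ranges = [0.5383, 0.6004, 2.0091, 6.9600, 3.6028]

beam 1: φ=-90°, α=345°
  d=(0.9659,-0.2588)  start (4,1)  tX=0.5383 tY=2.4728  stride 1/|dx|=1.0353 1/|dy|=3.8637
    cross x-line → (5,1), t=0.5383 (wall)
  → r_1 = 0.5383
beam 2: φ=-45°, α=30°
  d=(0.8660,0.5000)  start (4,1)  tX=0.6004 tY=0.7200  stride 1/|dx|=1.1547 1/|dy|=2.0000
    cross x-line → (5,1), t=0.6004 (wall)
  → r_2 = 0.6004
beam 3: φ=0°, α=75°
  d=(0.2588,0.9659)  start (4,1)  tX=2.0091 tY=0.3727  stride 1/|dx|=3.8637 1/|dy|=1.0353
    cross y-line → (4,2), t=0.3727
    cross y-line → (4,3), t=1.4080
    cross x-line → (5,3), t=2.0091 (wall)
  → r_3 = 2.0091
beam 4: φ=45°, α=120°
  d=(-0.5000,0.8660)  start (4,1)  tX=0.9600 tY=0.4157  stride 1/|dx|=2.0000 1/|dy|=1.1547
    cross y-line → (4,2), t=0.4157
    cross x-line → (3,2), t=0.9600
    cross y-line → (3,3), t=1.5704
    cross y-line → (3,4), t=2.7251
    cross x-line → (2,4), t=2.9600
    cross y-line → (2,5), t=3.8798
    cross x-line → (1,5), t=4.9600
    cross y-line → (1,6), t=5.0345
    cross y-line → (1,7), t=6.1892
    cross x-line → (0,7), t=6.9600 (wall)
  → r_4 = 6.9600
beam 5: φ=90°, α=165°
  d=(-0.9659,0.2588)  start (4,1)  tX=0.4969 tY=1.3909  stride 1/|dx|=1.0353 1/|dy|=3.8637
    cross x-line → (3,1), t=0.4969
    cross y-line → (3,2), t=1.3909
    cross x-line → (2,2), t=1.5322
    cross x-line → (1,2), t=2.5675
    cross x-line → (0,2), t=3.6028 (wall)
  → r_5 = 3.6028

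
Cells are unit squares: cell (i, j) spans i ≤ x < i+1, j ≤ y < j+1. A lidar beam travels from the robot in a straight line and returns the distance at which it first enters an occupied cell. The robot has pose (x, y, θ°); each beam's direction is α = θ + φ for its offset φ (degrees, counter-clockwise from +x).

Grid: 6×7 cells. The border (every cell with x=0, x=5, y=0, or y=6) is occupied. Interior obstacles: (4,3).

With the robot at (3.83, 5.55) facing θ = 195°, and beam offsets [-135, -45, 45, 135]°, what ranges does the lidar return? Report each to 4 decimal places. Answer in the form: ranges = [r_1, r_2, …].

beam 1: φ=-135°, α=60°
  dir = (cos 60°, sin 60°) = (0.5000, 0.8660); from cell (3,5)
  next x-line at t=0.3400, next y-line at t=0.5196; Δt_x=2.0000, Δt_y=1.1547
    x: enter (4,5) at t=0.3400
    y: enter (4,6) at t=0.5196 ← occupied
  → r_1 = 0.5196
beam 2: φ=-45°, α=150°
  dir = (cos 150°, sin 150°) = (-0.8660, 0.5000); from cell (3,5)
  next x-line at t=0.9584, next y-line at t=0.9000; Δt_x=1.1547, Δt_y=2.0000
    y: enter (3,6) at t=0.9000 ← occupied
  → r_2 = 0.9000
beam 3: φ=45°, α=240°
  dir = (cos 240°, sin 240°) = (-0.5000, -0.8660); from cell (3,5)
  next x-line at t=1.6600, next y-line at t=0.6351; Δt_x=2.0000, Δt_y=1.1547
    y: enter (3,4) at t=0.6351
    x: enter (2,4) at t=1.6600
    y: enter (2,3) at t=1.7898
    y: enter (2,2) at t=2.9445
    x: enter (1,2) at t=3.6600
    y: enter (1,1) at t=4.0992
    y: enter (1,0) at t=5.2539 ← occupied
  → r_3 = 5.2539
beam 4: φ=135°, α=330°
  dir = (cos 330°, sin 330°) = (0.8660, -0.5000); from cell (3,5)
  next x-line at t=0.1963, next y-line at t=1.1000; Δt_x=1.1547, Δt_y=2.0000
    x: enter (4,5) at t=0.1963
    y: enter (4,4) at t=1.1000
    x: enter (5,4) at t=1.3510 ← occupied
  → r_4 = 1.3510

ranges = [0.5196, 0.9000, 5.2539, 1.3510]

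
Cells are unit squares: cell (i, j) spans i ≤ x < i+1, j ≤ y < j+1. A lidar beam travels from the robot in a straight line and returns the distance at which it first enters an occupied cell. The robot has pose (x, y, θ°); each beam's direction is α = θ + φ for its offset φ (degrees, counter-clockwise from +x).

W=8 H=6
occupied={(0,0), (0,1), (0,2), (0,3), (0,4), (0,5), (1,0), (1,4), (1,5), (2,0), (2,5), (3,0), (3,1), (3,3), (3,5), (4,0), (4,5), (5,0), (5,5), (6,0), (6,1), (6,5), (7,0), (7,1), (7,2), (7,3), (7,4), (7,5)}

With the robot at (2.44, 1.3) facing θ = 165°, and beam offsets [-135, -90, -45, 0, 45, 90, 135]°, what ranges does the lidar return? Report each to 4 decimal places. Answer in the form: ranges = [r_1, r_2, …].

beam 1: φ=-135°, α=30°
  dir = (cos 30°, sin 30°) = (0.8660, 0.5000); from cell (2,1)
  next x-line at t=0.6466, next y-line at t=1.4000; Δt_x=1.1547, Δt_y=2.0000
    x: enter (3,1) at t=0.6466 ← occupied
  → r_1 = 0.6466
beam 2: φ=-90°, α=75°
  dir = (cos 75°, sin 75°) = (0.2588, 0.9659); from cell (2,1)
  next x-line at t=2.1637, next y-line at t=0.7247; Δt_x=3.8637, Δt_y=1.0353
    y: enter (2,2) at t=0.7247
    y: enter (2,3) at t=1.7600
    x: enter (3,3) at t=2.1637 ← occupied
  → r_2 = 2.1637
beam 3: φ=-45°, α=120°
  dir = (cos 120°, sin 120°) = (-0.5000, 0.8660); from cell (2,1)
  next x-line at t=0.8800, next y-line at t=0.8083; Δt_x=2.0000, Δt_y=1.1547
    y: enter (2,2) at t=0.8083
    x: enter (1,2) at t=0.8800
    y: enter (1,3) at t=1.9630
    x: enter (0,3) at t=2.8800 ← occupied
  → r_3 = 2.8800
beam 4: φ=0°, α=165°
  dir = (cos 165°, sin 165°) = (-0.9659, 0.2588); from cell (2,1)
  next x-line at t=0.4555, next y-line at t=2.7046; Δt_x=1.0353, Δt_y=3.8637
    x: enter (1,1) at t=0.4555
    x: enter (0,1) at t=1.4908 ← occupied
  → r_4 = 1.4908
beam 5: φ=45°, α=210°
  dir = (cos 210°, sin 210°) = (-0.8660, -0.5000); from cell (2,1)
  next x-line at t=0.5081, next y-line at t=0.6000; Δt_x=1.1547, Δt_y=2.0000
    x: enter (1,1) at t=0.5081
    y: enter (1,0) at t=0.6000 ← occupied
  → r_5 = 0.6000
beam 6: φ=90°, α=255°
  dir = (cos 255°, sin 255°) = (-0.2588, -0.9659); from cell (2,1)
  next x-line at t=1.7000, next y-line at t=0.3106; Δt_x=3.8637, Δt_y=1.0353
    y: enter (2,0) at t=0.3106 ← occupied
  → r_6 = 0.3106
beam 7: φ=135°, α=300°
  dir = (cos 300°, sin 300°) = (0.5000, -0.8660); from cell (2,1)
  next x-line at t=1.1200, next y-line at t=0.3464; Δt_x=2.0000, Δt_y=1.1547
    y: enter (2,0) at t=0.3464 ← occupied
  → r_7 = 0.3464

ranges = [0.6466, 2.1637, 2.8800, 1.4908, 0.6000, 0.3106, 0.3464]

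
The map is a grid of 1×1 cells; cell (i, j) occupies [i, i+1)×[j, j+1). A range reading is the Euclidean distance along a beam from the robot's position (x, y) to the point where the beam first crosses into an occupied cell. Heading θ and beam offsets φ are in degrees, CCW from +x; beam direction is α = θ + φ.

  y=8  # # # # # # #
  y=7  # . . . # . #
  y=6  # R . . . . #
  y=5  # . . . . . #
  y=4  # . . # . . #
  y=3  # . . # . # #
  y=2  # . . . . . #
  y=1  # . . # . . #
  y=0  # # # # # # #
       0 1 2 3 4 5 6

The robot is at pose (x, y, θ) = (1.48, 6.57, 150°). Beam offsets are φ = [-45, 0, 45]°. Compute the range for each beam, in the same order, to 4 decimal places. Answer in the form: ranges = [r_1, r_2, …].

ranges = [1.4804, 0.5543, 0.4969]

beam 1: φ=-45°, α=105°
  d=(-0.2588,0.9659)  start (1,6)  tX=1.8546 tY=0.4452  stride 1/|dx|=3.8637 1/|dy|=1.0353
    cross y-line → (1,7), t=0.4452
    cross y-line → (1,8), t=1.4804 (wall)
  → r_1 = 1.4804
beam 2: φ=0°, α=150°
  d=(-0.8660,0.5000)  start (1,6)  tX=0.5543 tY=0.8600  stride 1/|dx|=1.1547 1/|dy|=2.0000
    cross x-line → (0,6), t=0.5543 (wall)
  → r_2 = 0.5543
beam 3: φ=45°, α=195°
  d=(-0.9659,-0.2588)  start (1,6)  tX=0.4969 tY=2.2023  stride 1/|dx|=1.0353 1/|dy|=3.8637
    cross x-line → (0,6), t=0.4969 (wall)
  → r_3 = 0.4969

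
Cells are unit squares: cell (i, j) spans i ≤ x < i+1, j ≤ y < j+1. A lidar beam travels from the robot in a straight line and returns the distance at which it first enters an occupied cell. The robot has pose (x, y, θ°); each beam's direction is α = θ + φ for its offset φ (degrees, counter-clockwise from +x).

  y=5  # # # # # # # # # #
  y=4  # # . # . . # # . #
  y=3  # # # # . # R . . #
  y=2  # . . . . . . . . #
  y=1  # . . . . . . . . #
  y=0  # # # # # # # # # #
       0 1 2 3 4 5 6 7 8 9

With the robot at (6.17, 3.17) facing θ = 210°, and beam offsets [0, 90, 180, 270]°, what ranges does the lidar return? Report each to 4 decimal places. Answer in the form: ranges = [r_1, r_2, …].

beam 1: φ=0°, α=210°
  d=(-0.8660,-0.5000)  start (6,3)  tX=0.1963 tY=0.3400  stride 1/|dx|=1.1547 1/|dy|=2.0000
    cross x-line → (5,3), t=0.1963 (wall)
  → r_1 = 0.1963
beam 2: φ=90°, α=300°
  d=(0.5000,-0.8660)  start (6,3)  tX=1.6600 tY=0.1963  stride 1/|dx|=2.0000 1/|dy|=1.1547
    cross y-line → (6,2), t=0.1963
    cross y-line → (6,1), t=1.3510
    cross x-line → (7,1), t=1.6600
    cross y-line → (7,0), t=2.5057 (wall)
  → r_2 = 2.5057
beam 3: φ=180°, α=30°
  d=(0.8660,0.5000)  start (6,3)  tX=0.9584 tY=1.6600  stride 1/|dx|=1.1547 1/|dy|=2.0000
    cross x-line → (7,3), t=0.9584
    cross y-line → (7,4), t=1.6600 (wall)
  → r_3 = 1.6600
beam 4: φ=270°, α=120°
  d=(-0.5000,0.8660)  start (6,3)  tX=0.3400 tY=0.9584  stride 1/|dx|=2.0000 1/|dy|=1.1547
    cross x-line → (5,3), t=0.3400 (wall)
  → r_4 = 0.3400

ranges = [0.1963, 2.5057, 1.6600, 0.3400]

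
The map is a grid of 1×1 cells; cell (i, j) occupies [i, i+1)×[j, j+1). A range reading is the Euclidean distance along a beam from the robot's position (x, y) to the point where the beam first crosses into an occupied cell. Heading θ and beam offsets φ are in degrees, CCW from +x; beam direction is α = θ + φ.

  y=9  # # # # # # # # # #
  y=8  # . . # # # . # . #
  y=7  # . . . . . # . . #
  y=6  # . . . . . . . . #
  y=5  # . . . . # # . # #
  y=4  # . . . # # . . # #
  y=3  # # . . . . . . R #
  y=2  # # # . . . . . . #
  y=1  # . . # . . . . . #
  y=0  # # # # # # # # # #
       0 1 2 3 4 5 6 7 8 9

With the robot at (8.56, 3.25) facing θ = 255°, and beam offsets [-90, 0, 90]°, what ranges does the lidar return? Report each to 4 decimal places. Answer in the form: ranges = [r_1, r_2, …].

beam 1: φ=-90°, α=165°
  d=(-0.9659,0.2588)  start (8,3)  tX=0.5798 tY=2.8978  stride 1/|dx|=1.0353 1/|dy|=3.8637
    cross x-line → (7,3), t=0.5798
    cross x-line → (6,3), t=1.6150
    cross x-line → (5,3), t=2.6503
    cross y-line → (5,4), t=2.8978 (wall)
  → r_1 = 2.8978
beam 2: φ=0°, α=255°
  d=(-0.2588,-0.9659)  start (8,3)  tX=2.1637 tY=0.2588  stride 1/|dx|=3.8637 1/|dy|=1.0353
    cross y-line → (8,2), t=0.2588
    cross y-line → (8,1), t=1.2941
    cross x-line → (7,1), t=2.1637
    cross y-line → (7,0), t=2.3294 (wall)
  → r_2 = 2.3294
beam 3: φ=90°, α=345°
  d=(0.9659,-0.2588)  start (8,3)  tX=0.4555 tY=0.9659  stride 1/|dx|=1.0353 1/|dy|=3.8637
    cross x-line → (9,3), t=0.4555 (wall)
  → r_3 = 0.4555

ranges = [2.8978, 2.3294, 0.4555]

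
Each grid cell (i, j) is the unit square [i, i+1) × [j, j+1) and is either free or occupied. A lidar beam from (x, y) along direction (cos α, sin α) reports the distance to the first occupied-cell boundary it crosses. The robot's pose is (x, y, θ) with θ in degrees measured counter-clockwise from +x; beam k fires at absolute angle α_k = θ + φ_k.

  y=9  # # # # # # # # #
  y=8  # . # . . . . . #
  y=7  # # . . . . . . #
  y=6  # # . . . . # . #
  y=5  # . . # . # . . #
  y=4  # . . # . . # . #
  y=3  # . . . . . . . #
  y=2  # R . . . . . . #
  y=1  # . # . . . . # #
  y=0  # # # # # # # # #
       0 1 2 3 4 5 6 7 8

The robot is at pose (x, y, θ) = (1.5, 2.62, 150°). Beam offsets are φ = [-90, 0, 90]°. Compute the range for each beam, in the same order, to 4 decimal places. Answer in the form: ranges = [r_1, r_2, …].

ranges = [3.0000, 0.5774, 1.0000]

beam 1: φ=-90°, α=60°
  d=(0.5000,0.8660)  start (1,2)  tX=1.0000 tY=0.4388  stride 1/|dx|=2.0000 1/|dy|=1.1547
    cross y-line → (1,3), t=0.4388
    cross x-line → (2,3), t=1.0000
    cross y-line → (2,4), t=1.5935
    cross y-line → (2,5), t=2.7482
    cross x-line → (3,5), t=3.0000 (wall)
  → r_1 = 3.0000
beam 2: φ=0°, α=150°
  d=(-0.8660,0.5000)  start (1,2)  tX=0.5774 tY=0.7600  stride 1/|dx|=1.1547 1/|dy|=2.0000
    cross x-line → (0,2), t=0.5774 (wall)
  → r_2 = 0.5774
beam 3: φ=90°, α=240°
  d=(-0.5000,-0.8660)  start (1,2)  tX=1.0000 tY=0.7159  stride 1/|dx|=2.0000 1/|dy|=1.1547
    cross y-line → (1,1), t=0.7159
    cross x-line → (0,1), t=1.0000 (wall)
  → r_3 = 1.0000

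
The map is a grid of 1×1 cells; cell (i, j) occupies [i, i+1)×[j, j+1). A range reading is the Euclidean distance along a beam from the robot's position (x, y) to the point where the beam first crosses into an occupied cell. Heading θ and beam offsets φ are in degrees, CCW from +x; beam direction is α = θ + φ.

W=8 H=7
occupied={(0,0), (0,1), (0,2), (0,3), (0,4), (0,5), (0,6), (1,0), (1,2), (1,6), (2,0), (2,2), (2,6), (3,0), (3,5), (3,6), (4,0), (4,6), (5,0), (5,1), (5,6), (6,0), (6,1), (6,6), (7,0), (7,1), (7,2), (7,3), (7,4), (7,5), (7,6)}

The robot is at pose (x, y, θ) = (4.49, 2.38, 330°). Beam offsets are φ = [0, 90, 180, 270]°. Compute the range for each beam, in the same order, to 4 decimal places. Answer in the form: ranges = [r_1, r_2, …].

ranges = [0.7600, 4.1800, 4.0299, 1.5935]

beam 1: φ=0°, α=330°
  d=(0.8660,-0.5000)  start (4,2)  tX=0.5889 tY=0.7600  stride 1/|dx|=1.1547 1/|dy|=2.0000
    cross x-line → (5,2), t=0.5889
    cross y-line → (5,1), t=0.7600 (wall)
  → r_1 = 0.7600
beam 2: φ=90°, α=60°
  d=(0.5000,0.8660)  start (4,2)  tX=1.0200 tY=0.7159  stride 1/|dx|=2.0000 1/|dy|=1.1547
    cross y-line → (4,3), t=0.7159
    cross x-line → (5,3), t=1.0200
    cross y-line → (5,4), t=1.8706
    cross x-line → (6,4), t=3.0200
    cross y-line → (6,5), t=3.0253
    cross y-line → (6,6), t=4.1800 (wall)
  → r_2 = 4.1800
beam 3: φ=180°, α=150°
  d=(-0.8660,0.5000)  start (4,2)  tX=0.5658 tY=1.2400  stride 1/|dx|=1.1547 1/|dy|=2.0000
    cross x-line → (3,2), t=0.5658
    cross y-line → (3,3), t=1.2400
    cross x-line → (2,3), t=1.7205
    cross x-line → (1,3), t=2.8752
    cross y-line → (1,4), t=3.2400
    cross x-line → (0,4), t=4.0299 (wall)
  → r_3 = 4.0299
beam 4: φ=270°, α=240°
  d=(-0.5000,-0.8660)  start (4,2)  tX=0.9800 tY=0.4388  stride 1/|dx|=2.0000 1/|dy|=1.1547
    cross y-line → (4,1), t=0.4388
    cross x-line → (3,1), t=0.9800
    cross y-line → (3,0), t=1.5935 (wall)
  → r_4 = 1.5935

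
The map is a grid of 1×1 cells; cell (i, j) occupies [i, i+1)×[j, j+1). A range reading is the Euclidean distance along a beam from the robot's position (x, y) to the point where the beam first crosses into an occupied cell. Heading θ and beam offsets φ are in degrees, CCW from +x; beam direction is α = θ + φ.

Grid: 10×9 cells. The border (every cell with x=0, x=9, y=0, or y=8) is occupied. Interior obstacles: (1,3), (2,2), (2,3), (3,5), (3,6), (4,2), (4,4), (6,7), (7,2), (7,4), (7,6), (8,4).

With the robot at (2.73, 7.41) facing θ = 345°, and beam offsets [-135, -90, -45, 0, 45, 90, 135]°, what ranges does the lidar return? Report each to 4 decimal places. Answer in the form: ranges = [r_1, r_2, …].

beam 1: φ=-135°, α=210°
  d=(-0.8660,-0.5000)  start (2,7)  tX=0.8429 tY=0.8200  stride 1/|dx|=1.1547 1/|dy|=2.0000
    cross y-line → (2,6), t=0.8200
    cross x-line → (1,6), t=0.8429
    cross x-line → (0,6), t=1.9976 (wall)
  → r_1 = 1.9976
beam 2: φ=-90°, α=255°
  d=(-0.2588,-0.9659)  start (2,7)  tX=2.8205 tY=0.4245  stride 1/|dx|=3.8637 1/|dy|=1.0353
    cross y-line → (2,6), t=0.4245
    cross y-line → (2,5), t=1.4597
    cross y-line → (2,4), t=2.4950
    cross x-line → (1,4), t=2.8205
    cross y-line → (1,3), t=3.5303 (wall)
  → r_2 = 3.5303
beam 3: φ=-45°, α=300°
  d=(0.5000,-0.8660)  start (2,7)  tX=0.5400 tY=0.4734  stride 1/|dx|=2.0000 1/|dy|=1.1547
    cross y-line → (2,6), t=0.4734
    cross x-line → (3,6), t=0.5400 (wall)
  → r_3 = 0.5400
beam 4: φ=0°, α=345°
  d=(0.9659,-0.2588)  start (2,7)  tX=0.2795 tY=1.5841  stride 1/|dx|=1.0353 1/|dy|=3.8637
    cross x-line → (3,7), t=0.2795
    cross x-line → (4,7), t=1.3148
    cross y-line → (4,6), t=1.5841
    cross x-line → (5,6), t=2.3501
    cross x-line → (6,6), t=3.3854
    cross x-line → (7,6), t=4.4206 (wall)
  → r_4 = 4.4206
beam 5: φ=45°, α=30°
  d=(0.8660,0.5000)  start (2,7)  tX=0.3118 tY=1.1800  stride 1/|dx|=1.1547 1/|dy|=2.0000
    cross x-line → (3,7), t=0.3118
    cross y-line → (3,8), t=1.1800 (wall)
  → r_5 = 1.1800
beam 6: φ=90°, α=75°
  d=(0.2588,0.9659)  start (2,7)  tX=1.0432 tY=0.6108  stride 1/|dx|=3.8637 1/|dy|=1.0353
    cross y-line → (2,8), t=0.6108 (wall)
  → r_6 = 0.6108
beam 7: φ=135°, α=120°
  d=(-0.5000,0.8660)  start (2,7)  tX=1.4600 tY=0.6813  stride 1/|dx|=2.0000 1/|dy|=1.1547
    cross y-line → (2,8), t=0.6813 (wall)
  → r_7 = 0.6813

ranges = [1.9976, 3.5303, 0.5400, 4.4206, 1.1800, 0.6108, 0.6813]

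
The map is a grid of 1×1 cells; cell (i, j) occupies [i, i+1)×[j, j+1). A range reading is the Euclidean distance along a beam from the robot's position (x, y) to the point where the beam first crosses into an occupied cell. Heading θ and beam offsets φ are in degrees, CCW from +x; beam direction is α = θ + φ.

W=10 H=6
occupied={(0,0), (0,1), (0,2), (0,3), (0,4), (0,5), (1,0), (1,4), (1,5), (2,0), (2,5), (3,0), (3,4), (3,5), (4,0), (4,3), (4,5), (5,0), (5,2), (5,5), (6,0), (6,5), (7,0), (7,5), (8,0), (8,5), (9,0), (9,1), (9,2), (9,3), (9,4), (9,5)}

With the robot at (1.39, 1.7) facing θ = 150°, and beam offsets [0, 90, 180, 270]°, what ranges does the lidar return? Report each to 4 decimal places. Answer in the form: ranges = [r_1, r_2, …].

ranges = [0.4503, 0.7800, 1.4000, 3.2200]

beam 1: φ=0°, α=150°
  direction (-0.8660, 0.5000); cell (1,1); t to first gridline: x 0.4503, y 0.6000 (then +1.1547 / +2.0000)
    (0,1) via x @ 0.4503  # hit
  → r_1 = 0.4503
beam 2: φ=90°, α=240°
  direction (-0.5000, -0.8660); cell (1,1); t to first gridline: x 0.7800, y 0.8083 (then +2.0000 / +1.1547)
    (0,1) via x @ 0.7800  # hit
  → r_2 = 0.7800
beam 3: φ=180°, α=330°
  direction (0.8660, -0.5000); cell (1,1); t to first gridline: x 0.7044, y 1.4000 (then +1.1547 / +2.0000)
    (2,1) via x @ 0.7044
    (2,0) via y @ 1.4000  # hit
  → r_3 = 1.4000
beam 4: φ=270°, α=60°
  direction (0.5000, 0.8660); cell (1,1); t to first gridline: x 1.2200, y 0.3464 (then +2.0000 / +1.1547)
    (1,2) via y @ 0.3464
    (2,2) via x @ 1.2200
    (2,3) via y @ 1.5011
    (2,4) via y @ 2.6558
    (3,4) via x @ 3.2200  # hit
  → r_4 = 3.2200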